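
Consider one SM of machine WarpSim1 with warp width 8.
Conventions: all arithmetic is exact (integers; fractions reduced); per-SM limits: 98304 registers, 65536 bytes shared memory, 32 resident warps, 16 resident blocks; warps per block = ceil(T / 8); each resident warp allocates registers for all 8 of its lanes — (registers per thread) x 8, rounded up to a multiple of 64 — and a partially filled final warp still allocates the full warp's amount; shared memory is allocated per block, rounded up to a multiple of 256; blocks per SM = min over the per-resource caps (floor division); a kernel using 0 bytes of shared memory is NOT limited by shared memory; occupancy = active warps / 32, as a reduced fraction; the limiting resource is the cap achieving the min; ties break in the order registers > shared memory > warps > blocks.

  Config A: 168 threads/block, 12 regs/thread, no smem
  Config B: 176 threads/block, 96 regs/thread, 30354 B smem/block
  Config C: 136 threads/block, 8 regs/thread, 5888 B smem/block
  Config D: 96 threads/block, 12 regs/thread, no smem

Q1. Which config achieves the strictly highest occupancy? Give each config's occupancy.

occupancies: A 21/32, B 11/16, C 17/32, D 3/4

Answer: D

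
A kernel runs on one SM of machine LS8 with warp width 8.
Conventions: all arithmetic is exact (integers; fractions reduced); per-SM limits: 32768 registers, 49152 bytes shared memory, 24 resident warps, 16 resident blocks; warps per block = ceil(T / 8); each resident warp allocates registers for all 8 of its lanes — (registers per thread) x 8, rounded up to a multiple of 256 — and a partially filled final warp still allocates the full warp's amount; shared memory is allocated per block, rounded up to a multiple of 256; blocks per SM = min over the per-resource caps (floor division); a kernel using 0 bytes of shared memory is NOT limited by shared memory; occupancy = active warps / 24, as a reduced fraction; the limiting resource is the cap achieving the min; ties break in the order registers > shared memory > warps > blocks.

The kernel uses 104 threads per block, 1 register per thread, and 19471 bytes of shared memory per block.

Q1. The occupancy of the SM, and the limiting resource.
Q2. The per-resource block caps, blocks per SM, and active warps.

Answer: occupancy 13/24, limited by warps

registers: 9 blocks
shared memory: 2 blocks
warps: 1 block
blocks: 16 blocks

Answer: 1 block, 13 active warps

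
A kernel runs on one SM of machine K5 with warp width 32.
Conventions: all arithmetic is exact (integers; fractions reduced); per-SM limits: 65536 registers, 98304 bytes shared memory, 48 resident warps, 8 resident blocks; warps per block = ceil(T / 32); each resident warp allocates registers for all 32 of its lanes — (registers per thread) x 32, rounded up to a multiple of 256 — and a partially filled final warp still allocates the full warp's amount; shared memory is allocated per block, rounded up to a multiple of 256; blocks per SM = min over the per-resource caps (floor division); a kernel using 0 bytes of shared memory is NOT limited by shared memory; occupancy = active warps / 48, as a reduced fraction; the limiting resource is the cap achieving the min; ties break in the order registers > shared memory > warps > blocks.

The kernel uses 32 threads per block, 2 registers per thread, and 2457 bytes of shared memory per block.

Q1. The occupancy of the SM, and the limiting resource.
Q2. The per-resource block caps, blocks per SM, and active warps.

Answer: occupancy 1/6, limited by blocks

registers: 256 blocks
shared memory: 38 blocks
warps: 48 blocks
blocks: 8 blocks

Answer: 8 blocks, 8 active warps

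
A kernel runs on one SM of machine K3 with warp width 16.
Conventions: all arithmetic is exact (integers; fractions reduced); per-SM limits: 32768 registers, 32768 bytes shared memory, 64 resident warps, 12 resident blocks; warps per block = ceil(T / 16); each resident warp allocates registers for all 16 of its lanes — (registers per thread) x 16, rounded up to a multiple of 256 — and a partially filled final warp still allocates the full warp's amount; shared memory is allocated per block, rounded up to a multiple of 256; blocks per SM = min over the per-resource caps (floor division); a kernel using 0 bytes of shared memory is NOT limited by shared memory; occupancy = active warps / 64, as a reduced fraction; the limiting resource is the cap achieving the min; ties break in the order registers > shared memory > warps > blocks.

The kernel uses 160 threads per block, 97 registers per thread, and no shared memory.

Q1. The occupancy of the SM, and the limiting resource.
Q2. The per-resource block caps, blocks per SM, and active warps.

Answer: occupancy 5/32, limited by registers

registers: 1 block
shared memory: no limit (kernel uses none)
warps: 6 blocks
blocks: 12 blocks

Answer: 1 block, 10 active warps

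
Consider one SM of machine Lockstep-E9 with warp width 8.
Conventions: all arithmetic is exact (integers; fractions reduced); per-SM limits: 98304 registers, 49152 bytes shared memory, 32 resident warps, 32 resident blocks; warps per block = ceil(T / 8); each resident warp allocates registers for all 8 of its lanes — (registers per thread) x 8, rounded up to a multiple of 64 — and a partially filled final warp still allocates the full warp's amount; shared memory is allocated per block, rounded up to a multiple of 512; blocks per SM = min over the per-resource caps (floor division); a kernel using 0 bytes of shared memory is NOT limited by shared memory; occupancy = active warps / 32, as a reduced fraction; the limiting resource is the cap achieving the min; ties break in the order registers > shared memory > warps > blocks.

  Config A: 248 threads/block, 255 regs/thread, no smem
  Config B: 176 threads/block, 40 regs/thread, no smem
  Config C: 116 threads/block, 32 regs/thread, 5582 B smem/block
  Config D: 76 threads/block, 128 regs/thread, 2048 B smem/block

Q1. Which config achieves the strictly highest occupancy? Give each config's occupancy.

occupancies: A 31/32, B 11/16, C 15/16, D 15/16

Answer: A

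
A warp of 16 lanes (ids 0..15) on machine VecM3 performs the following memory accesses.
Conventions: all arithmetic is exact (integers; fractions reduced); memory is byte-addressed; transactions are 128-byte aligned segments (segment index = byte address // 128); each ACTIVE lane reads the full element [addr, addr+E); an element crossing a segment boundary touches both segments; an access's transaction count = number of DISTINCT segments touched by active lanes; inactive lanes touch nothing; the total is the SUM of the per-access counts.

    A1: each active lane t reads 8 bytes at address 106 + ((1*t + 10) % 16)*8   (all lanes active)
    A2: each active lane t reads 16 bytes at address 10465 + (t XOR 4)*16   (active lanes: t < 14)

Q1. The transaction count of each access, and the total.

A1: 2 transactions
A2: 3 transactions

Answer: 2,3; total 5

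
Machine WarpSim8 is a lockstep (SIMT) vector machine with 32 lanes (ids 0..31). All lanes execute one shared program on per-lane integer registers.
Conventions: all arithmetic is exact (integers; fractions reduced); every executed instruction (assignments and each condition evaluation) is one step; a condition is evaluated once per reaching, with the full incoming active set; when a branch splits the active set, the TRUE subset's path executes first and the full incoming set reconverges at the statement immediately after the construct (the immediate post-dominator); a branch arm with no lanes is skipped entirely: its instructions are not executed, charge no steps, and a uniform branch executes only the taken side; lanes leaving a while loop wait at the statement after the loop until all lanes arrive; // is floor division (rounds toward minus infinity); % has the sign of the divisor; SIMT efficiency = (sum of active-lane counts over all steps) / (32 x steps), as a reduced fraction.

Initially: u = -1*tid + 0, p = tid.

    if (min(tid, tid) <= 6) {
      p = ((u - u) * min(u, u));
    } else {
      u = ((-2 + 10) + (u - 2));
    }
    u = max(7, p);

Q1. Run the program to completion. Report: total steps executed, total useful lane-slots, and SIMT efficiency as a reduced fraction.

Answer: 4 steps, 96 useful, 3/4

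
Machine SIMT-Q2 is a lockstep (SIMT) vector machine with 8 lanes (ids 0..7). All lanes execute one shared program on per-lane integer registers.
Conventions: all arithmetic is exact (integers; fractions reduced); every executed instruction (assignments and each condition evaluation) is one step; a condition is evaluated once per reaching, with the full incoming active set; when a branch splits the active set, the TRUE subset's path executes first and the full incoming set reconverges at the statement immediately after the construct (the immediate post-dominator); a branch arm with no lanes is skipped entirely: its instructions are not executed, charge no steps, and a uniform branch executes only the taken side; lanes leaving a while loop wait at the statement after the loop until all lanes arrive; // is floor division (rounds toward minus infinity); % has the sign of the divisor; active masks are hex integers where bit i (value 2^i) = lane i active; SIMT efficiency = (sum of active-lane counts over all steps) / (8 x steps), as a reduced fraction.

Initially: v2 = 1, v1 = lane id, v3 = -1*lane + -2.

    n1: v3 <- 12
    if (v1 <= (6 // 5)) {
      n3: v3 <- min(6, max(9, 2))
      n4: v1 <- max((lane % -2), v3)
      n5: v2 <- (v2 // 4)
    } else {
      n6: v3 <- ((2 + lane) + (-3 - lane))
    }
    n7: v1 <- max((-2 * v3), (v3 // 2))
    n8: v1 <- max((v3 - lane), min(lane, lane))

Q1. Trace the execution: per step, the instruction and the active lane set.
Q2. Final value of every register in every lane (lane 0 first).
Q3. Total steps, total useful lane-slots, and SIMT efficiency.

step 0: v3 <- 12                     0xff
step 1: eval (v1 <= (6 // 5))        0xff
step 2: v3 <- min(6, max(9, 2))      0x03
step 3: v1 <- max((lane % -2), v3)   0x03
step 4: v2 <- (v2 // 4)              0x03
step 5: v3 <- ((2 + lane) + (-3 - lane)) 0xfc
step 6: v1 <- max((-2 * v3), (v3 // 2)) 0xff
step 7: v1 <- max((v3 - lane), min(lane, lane)) 0xff

Answer: 8 steps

v2: 0,0,1,1,1,1,1,1
v1: 6,5,2,3,4,5,6,7
v3: 6,6,-1,-1,-1,-1,-1,-1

steps = 8; useful = 44; efficiency = 44/64 = 11/16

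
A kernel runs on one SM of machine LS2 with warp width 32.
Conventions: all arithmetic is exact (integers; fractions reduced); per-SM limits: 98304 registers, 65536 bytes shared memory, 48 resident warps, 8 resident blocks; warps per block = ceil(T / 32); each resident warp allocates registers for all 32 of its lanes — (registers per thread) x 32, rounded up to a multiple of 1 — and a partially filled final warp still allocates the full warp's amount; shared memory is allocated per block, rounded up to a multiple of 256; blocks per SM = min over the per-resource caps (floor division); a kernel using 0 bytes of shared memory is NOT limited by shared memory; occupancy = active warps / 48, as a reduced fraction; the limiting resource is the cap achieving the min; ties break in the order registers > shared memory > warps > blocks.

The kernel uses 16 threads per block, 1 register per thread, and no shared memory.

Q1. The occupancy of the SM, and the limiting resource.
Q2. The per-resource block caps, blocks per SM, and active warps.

Answer: occupancy 1/6, limited by blocks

registers: 3072 blocks
shared memory: no limit (kernel uses none)
warps: 48 blocks
blocks: 8 blocks

Answer: 8 blocks, 8 active warps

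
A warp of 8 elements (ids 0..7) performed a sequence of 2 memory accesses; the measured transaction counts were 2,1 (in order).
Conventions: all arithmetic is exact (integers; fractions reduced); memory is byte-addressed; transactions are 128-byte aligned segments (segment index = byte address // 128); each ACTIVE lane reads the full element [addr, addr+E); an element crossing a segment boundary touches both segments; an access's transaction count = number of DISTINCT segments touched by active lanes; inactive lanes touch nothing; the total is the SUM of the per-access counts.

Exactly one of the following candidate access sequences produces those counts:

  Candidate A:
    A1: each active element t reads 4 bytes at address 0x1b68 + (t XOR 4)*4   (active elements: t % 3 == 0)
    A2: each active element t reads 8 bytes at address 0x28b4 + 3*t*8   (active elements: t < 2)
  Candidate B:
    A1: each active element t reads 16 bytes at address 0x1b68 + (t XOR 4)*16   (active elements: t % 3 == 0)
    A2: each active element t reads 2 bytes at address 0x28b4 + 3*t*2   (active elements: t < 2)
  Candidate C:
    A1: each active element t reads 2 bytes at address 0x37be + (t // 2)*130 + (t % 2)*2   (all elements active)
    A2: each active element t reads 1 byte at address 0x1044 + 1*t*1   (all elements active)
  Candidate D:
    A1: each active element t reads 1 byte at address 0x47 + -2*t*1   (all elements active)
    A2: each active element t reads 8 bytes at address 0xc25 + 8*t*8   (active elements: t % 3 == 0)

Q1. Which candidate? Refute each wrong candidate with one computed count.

B: A1 gives 1 transaction, not 2
C: A1 gives 4 transactions, not 2
D: A1 gives 1 transaction, not 2
A: all counts match (2,1)

Answer: A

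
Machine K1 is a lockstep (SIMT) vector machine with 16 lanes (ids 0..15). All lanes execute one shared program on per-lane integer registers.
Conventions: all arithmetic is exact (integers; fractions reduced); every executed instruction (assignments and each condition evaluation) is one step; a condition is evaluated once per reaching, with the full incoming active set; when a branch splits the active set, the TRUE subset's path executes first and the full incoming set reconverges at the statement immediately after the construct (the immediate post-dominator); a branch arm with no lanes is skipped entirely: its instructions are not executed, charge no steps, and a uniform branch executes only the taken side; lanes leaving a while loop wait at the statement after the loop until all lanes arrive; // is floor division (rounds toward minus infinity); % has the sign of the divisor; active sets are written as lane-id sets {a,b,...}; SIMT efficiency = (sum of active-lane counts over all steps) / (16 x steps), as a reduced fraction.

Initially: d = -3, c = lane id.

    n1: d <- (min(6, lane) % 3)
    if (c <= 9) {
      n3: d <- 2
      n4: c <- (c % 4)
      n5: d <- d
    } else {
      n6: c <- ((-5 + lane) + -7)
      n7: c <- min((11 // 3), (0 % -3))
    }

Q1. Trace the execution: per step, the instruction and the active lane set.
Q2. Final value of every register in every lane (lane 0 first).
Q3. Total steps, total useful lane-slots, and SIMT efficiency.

step 0: d <- (min(6, lane) % 3)      {0,1,2,3,4,5,6,7,8,9,10,11,12,13,14,15}
step 1: eval (c <= 9)                {0,1,2,3,4,5,6,7,8,9,10,11,12,13,14,15}
step 2: d <- 2                       {0,1,2,3,4,5,6,7,8,9}
step 3: c <- (c % 4)                 {0,1,2,3,4,5,6,7,8,9}
step 4: d <- d                       {0,1,2,3,4,5,6,7,8,9}
step 5: c <- ((-5 + lane) + -7)      {10,11,12,13,14,15}
step 6: c <- min((11 // 3), (0 % -3)) {10,11,12,13,14,15}

Answer: 7 steps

d: 2,2,2,2,2,2,2,2,2,2,0,0,0,0,0,0
c: 0,1,2,3,0,1,2,3,0,1,0,0,0,0,0,0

steps = 7; useful = 74; efficiency = 74/112 = 37/56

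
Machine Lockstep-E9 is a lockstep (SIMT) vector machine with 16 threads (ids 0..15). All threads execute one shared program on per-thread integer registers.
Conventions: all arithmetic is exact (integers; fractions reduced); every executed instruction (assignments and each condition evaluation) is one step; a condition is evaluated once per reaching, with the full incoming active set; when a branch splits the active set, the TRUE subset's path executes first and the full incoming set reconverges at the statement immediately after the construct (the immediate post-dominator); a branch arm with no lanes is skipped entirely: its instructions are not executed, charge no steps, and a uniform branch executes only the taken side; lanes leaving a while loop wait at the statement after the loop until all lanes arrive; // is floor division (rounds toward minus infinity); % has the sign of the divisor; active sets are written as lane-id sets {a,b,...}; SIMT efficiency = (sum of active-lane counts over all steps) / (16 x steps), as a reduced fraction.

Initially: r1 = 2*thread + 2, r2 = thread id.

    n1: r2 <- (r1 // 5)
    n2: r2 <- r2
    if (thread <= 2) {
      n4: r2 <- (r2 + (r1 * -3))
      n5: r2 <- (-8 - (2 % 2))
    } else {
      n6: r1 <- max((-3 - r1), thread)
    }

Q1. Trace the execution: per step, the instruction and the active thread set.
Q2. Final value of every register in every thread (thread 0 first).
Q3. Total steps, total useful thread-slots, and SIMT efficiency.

step 0: r2 <- (r1 // 5)              {0,1,2,3,4,5,6,7,8,9,10,11,12,13,14,15}
step 1: r2 <- r2                     {0,1,2,3,4,5,6,7,8,9,10,11,12,13,14,15}
step 2: eval (thread <= 2)           {0,1,2,3,4,5,6,7,8,9,10,11,12,13,14,15}
step 3: r2 <- (r2 + (r1 * -3))       {0,1,2}
step 4: r2 <- (-8 - (2 % 2))         {0,1,2}
step 5: r1 <- max((-3 - r1), thread) {3,4,5,6,7,8,9,10,11,12,13,14,15}

Answer: 6 steps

r1: 2,4,6,3,4,5,6,7,8,9,10,11,12,13,14,15
r2: -8,-8,-8,1,2,2,2,3,3,4,4,4,5,5,6,6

steps = 6; useful = 67; efficiency = 67/96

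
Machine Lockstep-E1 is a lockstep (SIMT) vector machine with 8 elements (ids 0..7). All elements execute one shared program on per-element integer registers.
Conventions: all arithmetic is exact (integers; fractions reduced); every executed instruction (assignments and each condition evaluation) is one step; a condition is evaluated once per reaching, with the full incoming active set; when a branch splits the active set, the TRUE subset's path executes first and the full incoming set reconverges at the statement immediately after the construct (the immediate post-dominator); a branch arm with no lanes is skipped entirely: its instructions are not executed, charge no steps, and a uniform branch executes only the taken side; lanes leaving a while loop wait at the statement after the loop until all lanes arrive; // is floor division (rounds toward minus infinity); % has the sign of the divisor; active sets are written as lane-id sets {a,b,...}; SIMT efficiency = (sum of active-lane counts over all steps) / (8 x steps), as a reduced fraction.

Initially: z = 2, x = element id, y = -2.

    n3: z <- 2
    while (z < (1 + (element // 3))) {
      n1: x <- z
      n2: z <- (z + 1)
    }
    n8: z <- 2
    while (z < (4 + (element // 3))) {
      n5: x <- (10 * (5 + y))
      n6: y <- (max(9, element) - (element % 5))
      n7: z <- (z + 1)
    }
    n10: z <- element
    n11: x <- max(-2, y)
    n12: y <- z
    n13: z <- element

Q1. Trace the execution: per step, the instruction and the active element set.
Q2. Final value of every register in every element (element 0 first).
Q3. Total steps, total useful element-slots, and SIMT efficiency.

step 0: z <- 2                       {0,1,2,3,4,5,6,7}
step 1: eval (z < (1 + (element // 3))) {0,1,2,3,4,5,6,7}
step 2: x <- z                       {6,7}
step 3: z <- (z + 1)                 {6,7}
step 4: eval (z < (1 + (element // 3))) {6,7}
step 5: z <- 2                       {0,1,2,3,4,5,6,7}
step 6: eval (z < (4 + (element // 3))) {0,1,2,3,4,5,6,7}
step 7: x <- (10 * (5 + y))          {0,1,2,3,4,5,6,7}
step 8: y <- (max(9, element) - (element % 5)) {0,1,2,3,4,5,6,7}
step 9: z <- (z + 1)                 {0,1,2,3,4,5,6,7}
step 10: eval (z < (4 + (element // 3))) {0,1,2,3,4,5,6,7}
step 11: x <- (10 * (5 + y))          {0,1,2,3,4,5,6,7}
step 12: y <- (max(9, element) - (element % 5)) {0,1,2,3,4,5,6,7}
step 13: z <- (z + 1)                 {0,1,2,3,4,5,6,7}
step 14: eval (z < (4 + (element // 3))) {0,1,2,3,4,5,6,7}
step 15: x <- (10 * (5 + y))          {3,4,5,6,7}
step 16: y <- (max(9, element) - (element % 5)) {3,4,5,6,7}
step 17: z <- (z + 1)                 {3,4,5,6,7}
step 18: eval (z < (4 + (element // 3))) {3,4,5,6,7}
step 19: x <- (10 * (5 + y))          {6,7}
step 20: y <- (max(9, element) - (element % 5)) {6,7}
step 21: z <- (z + 1)                 {6,7}
step 22: eval (z < (4 + (element // 3))) {6,7}
step 23: z <- element                 {0,1,2,3,4,5,6,7}
step 24: x <- max(-2, y)              {0,1,2,3,4,5,6,7}
step 25: y <- z                       {0,1,2,3,4,5,6,7}
step 26: z <- element                 {0,1,2,3,4,5,6,7}

Answer: 27 steps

z: 0,1,2,3,4,5,6,7
x: 9,8,7,6,5,9,8,7
y: 0,1,2,3,4,5,6,7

steps = 27; useful = 162; efficiency = 162/216 = 3/4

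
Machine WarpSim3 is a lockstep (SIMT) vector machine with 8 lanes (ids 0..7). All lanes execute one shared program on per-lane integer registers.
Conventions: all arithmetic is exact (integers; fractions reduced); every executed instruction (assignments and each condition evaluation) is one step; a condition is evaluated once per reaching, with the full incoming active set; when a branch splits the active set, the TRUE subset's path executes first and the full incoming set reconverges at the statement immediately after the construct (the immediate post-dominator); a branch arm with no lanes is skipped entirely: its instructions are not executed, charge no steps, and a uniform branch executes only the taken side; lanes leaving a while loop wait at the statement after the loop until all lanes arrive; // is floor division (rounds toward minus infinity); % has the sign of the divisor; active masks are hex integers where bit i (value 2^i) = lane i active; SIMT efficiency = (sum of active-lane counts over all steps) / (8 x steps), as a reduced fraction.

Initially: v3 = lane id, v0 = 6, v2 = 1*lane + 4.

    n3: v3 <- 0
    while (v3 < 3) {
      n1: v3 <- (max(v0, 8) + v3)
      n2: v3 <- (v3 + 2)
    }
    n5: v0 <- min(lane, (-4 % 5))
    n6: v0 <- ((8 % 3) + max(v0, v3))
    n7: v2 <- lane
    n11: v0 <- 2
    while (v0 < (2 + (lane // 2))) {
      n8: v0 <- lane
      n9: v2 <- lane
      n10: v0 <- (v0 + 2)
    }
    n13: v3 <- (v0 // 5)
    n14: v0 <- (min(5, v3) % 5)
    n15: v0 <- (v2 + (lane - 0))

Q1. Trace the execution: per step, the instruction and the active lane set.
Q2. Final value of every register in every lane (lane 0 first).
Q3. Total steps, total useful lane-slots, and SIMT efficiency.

step 0: v3 <- 0                      0xff
step 1: eval (v3 < 3)                0xff
step 2: v3 <- (max(v0, 8) + v3)      0xff
step 3: v3 <- (v3 + 2)               0xff
step 4: eval (v3 < 3)                0xff
step 5: v0 <- min(lane, (-4 % 5))    0xff
step 6: v0 <- ((8 % 3) + max(v0, v3)) 0xff
step 7: v2 <- lane                   0xff
step 8: v0 <- 2                      0xff
step 9: eval (v0 < (2 + (lane // 2))) 0xff
step 10: v0 <- lane                   0xfc
step 11: v2 <- lane                   0xfc
step 12: v0 <- (v0 + 2)               0xfc
step 13: eval (v0 < (2 + (lane // 2))) 0xfc
step 14: v3 <- (v0 // 5)              0xff
step 15: v0 <- (min(5, v3) % 5)       0xff
step 16: v0 <- (v2 + (lane - 0))      0xff

Answer: 17 steps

v3: 0,0,0,1,1,1,1,1
v0: 0,2,4,6,8,10,12,14
v2: 0,1,2,3,4,5,6,7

steps = 17; useful = 128; efficiency = 128/136 = 16/17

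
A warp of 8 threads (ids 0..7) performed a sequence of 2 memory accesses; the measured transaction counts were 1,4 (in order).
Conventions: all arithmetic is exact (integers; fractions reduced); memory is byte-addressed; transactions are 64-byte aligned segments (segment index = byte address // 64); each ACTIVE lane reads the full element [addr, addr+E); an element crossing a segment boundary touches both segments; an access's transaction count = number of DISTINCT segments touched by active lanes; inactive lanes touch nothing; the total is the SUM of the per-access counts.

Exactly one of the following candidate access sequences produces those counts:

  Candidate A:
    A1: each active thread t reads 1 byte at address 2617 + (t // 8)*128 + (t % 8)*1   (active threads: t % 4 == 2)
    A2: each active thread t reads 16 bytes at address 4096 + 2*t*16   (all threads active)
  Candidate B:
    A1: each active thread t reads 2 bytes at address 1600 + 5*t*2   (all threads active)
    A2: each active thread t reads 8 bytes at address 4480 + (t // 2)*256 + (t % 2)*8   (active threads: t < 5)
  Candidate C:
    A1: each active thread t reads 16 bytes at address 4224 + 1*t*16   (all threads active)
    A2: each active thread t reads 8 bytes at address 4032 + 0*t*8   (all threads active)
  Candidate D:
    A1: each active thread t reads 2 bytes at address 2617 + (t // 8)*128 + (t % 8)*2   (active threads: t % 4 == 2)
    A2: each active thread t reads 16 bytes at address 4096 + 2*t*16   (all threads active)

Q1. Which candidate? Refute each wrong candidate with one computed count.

B: A1 gives 2 transactions, not 1
C: A1 gives 2 transactions, not 1
D: A1 gives 2 transactions, not 1
A: all counts match (1,4)

Answer: A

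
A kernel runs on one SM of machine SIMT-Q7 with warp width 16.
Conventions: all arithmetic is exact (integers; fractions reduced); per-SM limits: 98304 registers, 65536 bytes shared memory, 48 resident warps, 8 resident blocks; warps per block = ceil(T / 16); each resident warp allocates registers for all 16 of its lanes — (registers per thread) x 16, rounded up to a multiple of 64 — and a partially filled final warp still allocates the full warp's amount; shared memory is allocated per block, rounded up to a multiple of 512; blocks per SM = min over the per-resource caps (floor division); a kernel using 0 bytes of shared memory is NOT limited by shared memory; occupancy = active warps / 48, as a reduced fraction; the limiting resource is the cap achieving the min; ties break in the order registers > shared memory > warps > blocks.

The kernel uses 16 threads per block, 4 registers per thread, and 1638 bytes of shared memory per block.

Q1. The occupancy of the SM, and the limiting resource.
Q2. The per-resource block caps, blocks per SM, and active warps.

Answer: occupancy 1/6, limited by blocks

registers: 1536 blocks
shared memory: 32 blocks
warps: 48 blocks
blocks: 8 blocks

Answer: 8 blocks, 8 active warps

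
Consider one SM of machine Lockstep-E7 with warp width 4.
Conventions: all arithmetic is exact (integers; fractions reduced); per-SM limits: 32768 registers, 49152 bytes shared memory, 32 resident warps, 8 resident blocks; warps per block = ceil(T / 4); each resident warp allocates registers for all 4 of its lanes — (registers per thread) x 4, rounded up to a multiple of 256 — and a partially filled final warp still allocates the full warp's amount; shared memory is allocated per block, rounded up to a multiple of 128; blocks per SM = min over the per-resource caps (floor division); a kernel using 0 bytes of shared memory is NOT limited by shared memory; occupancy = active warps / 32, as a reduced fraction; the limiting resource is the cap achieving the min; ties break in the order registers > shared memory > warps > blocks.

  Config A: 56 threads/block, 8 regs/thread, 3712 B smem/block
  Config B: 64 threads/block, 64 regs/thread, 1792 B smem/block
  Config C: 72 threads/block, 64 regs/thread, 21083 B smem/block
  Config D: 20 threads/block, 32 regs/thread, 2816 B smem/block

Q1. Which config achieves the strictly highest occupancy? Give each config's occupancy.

occupancies: A 7/8, B 1, C 9/16, D 15/16

Answer: B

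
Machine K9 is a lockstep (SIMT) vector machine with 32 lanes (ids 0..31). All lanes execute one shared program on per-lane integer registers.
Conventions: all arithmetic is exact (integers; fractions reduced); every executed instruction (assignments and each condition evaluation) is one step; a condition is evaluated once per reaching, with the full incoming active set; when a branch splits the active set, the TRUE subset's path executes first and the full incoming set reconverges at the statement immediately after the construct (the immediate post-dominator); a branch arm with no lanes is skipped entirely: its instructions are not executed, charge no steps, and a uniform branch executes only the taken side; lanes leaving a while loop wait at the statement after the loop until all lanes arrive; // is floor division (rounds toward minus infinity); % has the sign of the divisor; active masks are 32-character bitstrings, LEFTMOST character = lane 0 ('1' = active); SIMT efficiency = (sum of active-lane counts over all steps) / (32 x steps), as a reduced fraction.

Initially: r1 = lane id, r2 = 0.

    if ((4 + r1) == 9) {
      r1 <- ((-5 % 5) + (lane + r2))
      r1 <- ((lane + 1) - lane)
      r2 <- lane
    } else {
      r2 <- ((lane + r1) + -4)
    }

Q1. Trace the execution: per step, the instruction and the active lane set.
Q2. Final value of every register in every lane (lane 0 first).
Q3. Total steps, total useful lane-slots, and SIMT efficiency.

step 0: eval ((4 + r1) == 9)         11111111111111111111111111111111
step 1: r1 <- ((-5 % 5) + (lane + r2)) 00000100000000000000000000000000
step 2: r1 <- ((lane + 1) - lane)    00000100000000000000000000000000
step 3: r2 <- lane                   00000100000000000000000000000000
step 4: r2 <- ((lane + r1) + -4)     11111011111111111111111111111111

Answer: 5 steps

r1: 0,1,2,3,4,1,6,7,8,9,10,11,12,13,14,15,16,17,18,19,20,21,22,23,24,25,26,27,28,29,30,31
r2: -4,-2,0,2,4,5,8,10,12,14,16,18,20,22,24,26,28,30,32,34,36,38,40,42,44,46,48,50,52,54,56,58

steps = 5; useful = 66; efficiency = 66/160 = 33/80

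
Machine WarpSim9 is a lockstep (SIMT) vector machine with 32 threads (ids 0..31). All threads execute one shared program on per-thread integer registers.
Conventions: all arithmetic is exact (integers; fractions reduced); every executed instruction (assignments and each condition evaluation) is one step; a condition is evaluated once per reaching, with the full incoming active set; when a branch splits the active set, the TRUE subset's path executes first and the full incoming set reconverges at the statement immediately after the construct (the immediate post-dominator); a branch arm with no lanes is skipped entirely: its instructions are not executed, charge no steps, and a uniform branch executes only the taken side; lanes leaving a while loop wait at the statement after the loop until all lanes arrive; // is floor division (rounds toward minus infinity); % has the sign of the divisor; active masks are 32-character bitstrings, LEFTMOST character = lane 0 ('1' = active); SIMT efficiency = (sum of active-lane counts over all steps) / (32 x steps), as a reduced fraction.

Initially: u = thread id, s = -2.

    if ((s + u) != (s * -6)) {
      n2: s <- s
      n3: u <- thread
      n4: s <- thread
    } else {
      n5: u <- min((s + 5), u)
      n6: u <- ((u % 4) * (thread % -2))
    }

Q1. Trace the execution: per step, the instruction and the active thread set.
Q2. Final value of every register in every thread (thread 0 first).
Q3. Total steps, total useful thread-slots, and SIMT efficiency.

step 0: eval ((s + u) != (s * -6))   11111111111111111111111111111111
step 1: s <- s                       11111111111111011111111111111111
step 2: u <- thread                  11111111111111011111111111111111
step 3: s <- thread                  11111111111111011111111111111111
step 4: u <- min((s + 5), u)         00000000000000100000000000000000
step 5: u <- ((u % 4) * (thread % -2)) 00000000000000100000000000000000

Answer: 6 steps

u: 0,1,2,3,4,5,6,7,8,9,10,11,12,13,0,15,16,17,18,19,20,21,22,23,24,25,26,27,28,29,30,31
s: 0,1,2,3,4,5,6,7,8,9,10,11,12,13,-2,15,16,17,18,19,20,21,22,23,24,25,26,27,28,29,30,31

steps = 6; useful = 127; efficiency = 127/192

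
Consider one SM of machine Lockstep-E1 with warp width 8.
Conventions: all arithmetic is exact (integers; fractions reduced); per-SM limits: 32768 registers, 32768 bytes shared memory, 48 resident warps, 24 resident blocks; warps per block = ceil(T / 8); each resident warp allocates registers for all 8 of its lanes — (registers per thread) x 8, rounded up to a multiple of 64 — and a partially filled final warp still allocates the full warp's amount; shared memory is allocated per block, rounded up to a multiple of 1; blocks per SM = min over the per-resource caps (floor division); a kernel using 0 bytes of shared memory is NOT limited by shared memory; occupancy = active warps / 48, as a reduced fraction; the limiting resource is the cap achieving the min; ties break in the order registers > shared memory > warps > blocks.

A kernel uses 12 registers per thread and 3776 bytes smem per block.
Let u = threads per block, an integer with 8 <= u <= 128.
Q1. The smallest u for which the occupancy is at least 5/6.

Answer: u = 33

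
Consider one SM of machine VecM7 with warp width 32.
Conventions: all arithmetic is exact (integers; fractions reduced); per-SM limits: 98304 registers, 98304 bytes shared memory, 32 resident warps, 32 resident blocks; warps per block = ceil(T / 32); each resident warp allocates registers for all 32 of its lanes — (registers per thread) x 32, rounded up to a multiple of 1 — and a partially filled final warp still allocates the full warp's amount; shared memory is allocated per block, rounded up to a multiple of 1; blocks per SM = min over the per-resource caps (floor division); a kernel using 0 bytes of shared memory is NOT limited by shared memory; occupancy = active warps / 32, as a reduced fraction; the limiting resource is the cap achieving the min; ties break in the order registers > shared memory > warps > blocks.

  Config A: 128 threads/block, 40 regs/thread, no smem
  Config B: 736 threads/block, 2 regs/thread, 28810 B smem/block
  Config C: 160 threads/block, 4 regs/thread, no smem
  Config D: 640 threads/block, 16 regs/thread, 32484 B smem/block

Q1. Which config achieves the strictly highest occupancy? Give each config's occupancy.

occupancies: A 1, B 23/32, C 15/16, D 5/8

Answer: A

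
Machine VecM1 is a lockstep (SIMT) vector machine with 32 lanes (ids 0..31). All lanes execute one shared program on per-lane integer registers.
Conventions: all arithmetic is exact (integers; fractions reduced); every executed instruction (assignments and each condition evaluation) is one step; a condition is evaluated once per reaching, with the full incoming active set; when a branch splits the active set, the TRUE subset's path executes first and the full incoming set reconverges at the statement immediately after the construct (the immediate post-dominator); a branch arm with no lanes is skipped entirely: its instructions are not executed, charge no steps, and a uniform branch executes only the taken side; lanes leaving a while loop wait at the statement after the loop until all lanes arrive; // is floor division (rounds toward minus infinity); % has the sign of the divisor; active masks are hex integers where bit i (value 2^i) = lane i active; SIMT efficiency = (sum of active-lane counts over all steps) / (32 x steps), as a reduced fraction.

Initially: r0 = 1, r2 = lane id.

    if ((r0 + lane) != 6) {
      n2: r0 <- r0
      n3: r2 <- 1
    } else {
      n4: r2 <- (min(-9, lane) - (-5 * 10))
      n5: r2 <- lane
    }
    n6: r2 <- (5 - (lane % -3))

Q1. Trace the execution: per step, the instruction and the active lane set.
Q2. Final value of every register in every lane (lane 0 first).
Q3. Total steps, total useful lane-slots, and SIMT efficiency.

step 0: eval ((r0 + lane) != 6)      0xffffffff
step 1: r0 <- r0                     0xffffffdf
step 2: r2 <- 1                      0xffffffdf
step 3: r2 <- (min(-9, lane) - (-5 * 10)) 0x00000020
step 4: r2 <- lane                   0x00000020
step 5: r2 <- (5 - (lane % -3))      0xffffffff

Answer: 6 steps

r0: 1,1,1,1,1,1,1,1,1,1,1,1,1,1,1,1,1,1,1,1,1,1,1,1,1,1,1,1,1,1,1,1
r2: 5,7,6,5,7,6,5,7,6,5,7,6,5,7,6,5,7,6,5,7,6,5,7,6,5,7,6,5,7,6,5,7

steps = 6; useful = 128; efficiency = 128/192 = 2/3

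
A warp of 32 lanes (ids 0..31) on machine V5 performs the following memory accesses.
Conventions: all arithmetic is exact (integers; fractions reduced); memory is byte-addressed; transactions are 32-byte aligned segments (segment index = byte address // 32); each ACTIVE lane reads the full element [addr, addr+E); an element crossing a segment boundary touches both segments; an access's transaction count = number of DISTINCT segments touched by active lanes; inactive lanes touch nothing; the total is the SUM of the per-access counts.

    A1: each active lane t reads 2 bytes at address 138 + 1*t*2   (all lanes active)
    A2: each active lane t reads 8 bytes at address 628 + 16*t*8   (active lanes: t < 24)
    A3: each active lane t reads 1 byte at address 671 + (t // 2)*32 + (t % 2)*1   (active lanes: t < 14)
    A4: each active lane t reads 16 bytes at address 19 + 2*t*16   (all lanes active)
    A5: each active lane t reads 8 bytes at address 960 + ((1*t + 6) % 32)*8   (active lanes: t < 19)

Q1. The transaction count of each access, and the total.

A1: 3 transactions
A2: 24 transactions
A3: 8 transactions
A4: 33 transactions
A5: 6 transactions

Answer: 3,24,8,33,6; total 74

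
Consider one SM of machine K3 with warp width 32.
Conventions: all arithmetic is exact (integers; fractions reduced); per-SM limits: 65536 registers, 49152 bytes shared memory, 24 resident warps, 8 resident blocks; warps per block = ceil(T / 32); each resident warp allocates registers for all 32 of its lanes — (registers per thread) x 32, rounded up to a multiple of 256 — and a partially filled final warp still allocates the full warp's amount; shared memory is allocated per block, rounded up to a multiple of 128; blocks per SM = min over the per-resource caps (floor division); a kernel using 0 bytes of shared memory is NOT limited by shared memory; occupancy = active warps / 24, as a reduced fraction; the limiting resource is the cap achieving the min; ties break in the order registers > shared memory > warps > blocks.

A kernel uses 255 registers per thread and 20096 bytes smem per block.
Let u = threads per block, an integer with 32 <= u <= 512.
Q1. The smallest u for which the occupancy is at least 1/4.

Answer: u = 65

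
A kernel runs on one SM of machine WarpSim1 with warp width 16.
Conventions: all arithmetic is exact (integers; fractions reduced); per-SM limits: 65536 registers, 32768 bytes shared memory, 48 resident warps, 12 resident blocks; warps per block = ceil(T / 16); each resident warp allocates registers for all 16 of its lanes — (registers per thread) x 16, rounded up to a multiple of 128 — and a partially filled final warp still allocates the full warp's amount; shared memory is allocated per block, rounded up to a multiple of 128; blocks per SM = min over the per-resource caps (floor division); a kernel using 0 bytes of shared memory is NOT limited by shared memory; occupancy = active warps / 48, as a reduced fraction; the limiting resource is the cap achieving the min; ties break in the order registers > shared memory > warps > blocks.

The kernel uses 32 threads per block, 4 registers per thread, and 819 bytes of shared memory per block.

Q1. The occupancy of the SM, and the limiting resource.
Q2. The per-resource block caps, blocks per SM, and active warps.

Answer: occupancy 1/2, limited by blocks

registers: 256 blocks
shared memory: 36 blocks
warps: 24 blocks
blocks: 12 blocks

Answer: 12 blocks, 24 active warps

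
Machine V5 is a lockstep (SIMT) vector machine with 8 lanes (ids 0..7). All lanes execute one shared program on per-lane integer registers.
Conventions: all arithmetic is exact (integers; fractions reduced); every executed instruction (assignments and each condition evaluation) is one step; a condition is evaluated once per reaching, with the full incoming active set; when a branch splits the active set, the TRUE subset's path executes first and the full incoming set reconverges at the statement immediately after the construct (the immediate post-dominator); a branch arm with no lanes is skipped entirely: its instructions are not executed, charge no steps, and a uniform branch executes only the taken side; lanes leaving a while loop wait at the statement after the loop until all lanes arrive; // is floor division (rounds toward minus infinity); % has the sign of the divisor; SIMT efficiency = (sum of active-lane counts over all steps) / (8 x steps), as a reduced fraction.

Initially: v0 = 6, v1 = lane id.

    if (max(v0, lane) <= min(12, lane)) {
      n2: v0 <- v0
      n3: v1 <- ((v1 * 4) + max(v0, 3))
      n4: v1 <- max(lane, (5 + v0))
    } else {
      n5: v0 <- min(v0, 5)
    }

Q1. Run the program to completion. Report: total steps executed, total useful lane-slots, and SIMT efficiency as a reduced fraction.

Answer: 5 steps, 20 useful, 1/2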